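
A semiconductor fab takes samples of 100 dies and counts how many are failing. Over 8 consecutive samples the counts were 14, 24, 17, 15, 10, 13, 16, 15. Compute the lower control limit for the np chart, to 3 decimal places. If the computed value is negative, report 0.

p̄ = Σdᵢ / (k·n) = 124 / (8 × 100) = 0.15500
LCL = np̄ − 3·√(np̄(1−p̄)) = 15.5000 − 3 × 3.6190 = 4.6429

4.643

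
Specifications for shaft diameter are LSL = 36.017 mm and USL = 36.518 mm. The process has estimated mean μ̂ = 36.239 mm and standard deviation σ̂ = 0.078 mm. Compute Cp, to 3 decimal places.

1.071

Cp = (USL − LSL) / (6σ̂) = (36.518 − 36.017) / (6 × 0.078) = 0.5010 / 0.4680 = 1.0705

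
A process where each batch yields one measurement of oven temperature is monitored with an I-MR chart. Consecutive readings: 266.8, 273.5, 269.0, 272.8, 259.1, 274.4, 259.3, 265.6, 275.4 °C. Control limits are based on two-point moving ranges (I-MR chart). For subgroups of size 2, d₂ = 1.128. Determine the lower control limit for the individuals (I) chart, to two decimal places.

243.43

X̄ = (266.8 + 273.5 + 269.0 + 272.8 + 259.1 + 274.4 + 259.3 + 265.6 + 275.4) / 9 = 268.4333
Moving ranges: 6.7, 4.5, 3.8, 13.7, 15.3, 15.1, 6.3, 9.8; M̄R̄ = 75.2000 / 8 = 9.4000
LCL = X̄ − 3·M̄R̄/d₂ = 268.4333 − 3 × 9.4000 / 1.128 = 243.4333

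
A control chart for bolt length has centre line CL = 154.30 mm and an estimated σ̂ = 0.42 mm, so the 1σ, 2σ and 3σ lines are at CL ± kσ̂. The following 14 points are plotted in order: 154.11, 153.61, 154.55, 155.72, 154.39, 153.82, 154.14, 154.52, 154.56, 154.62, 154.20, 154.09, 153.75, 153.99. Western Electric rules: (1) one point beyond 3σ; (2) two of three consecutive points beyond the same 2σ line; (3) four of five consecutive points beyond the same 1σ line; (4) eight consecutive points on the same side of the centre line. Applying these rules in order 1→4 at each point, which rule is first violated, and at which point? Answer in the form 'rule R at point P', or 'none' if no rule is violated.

rule 1 at point 4

Zone of each point (C = within 1σ̂, B = 1σ̂–2σ̂, A = 2σ̂–3σ̂, * = beyond 3σ̂; sign = side of CL): 1:-C, 2:-B, 3:+C, 4:+*, 5:+C, 6:-B, 7:-C, 8:+C, 9:+C, 10:+C, 11:-C, 12:-C, 13:-B, 14:-C
Rule 1 (one point beyond the 3σ limits) is satisfied at point 4.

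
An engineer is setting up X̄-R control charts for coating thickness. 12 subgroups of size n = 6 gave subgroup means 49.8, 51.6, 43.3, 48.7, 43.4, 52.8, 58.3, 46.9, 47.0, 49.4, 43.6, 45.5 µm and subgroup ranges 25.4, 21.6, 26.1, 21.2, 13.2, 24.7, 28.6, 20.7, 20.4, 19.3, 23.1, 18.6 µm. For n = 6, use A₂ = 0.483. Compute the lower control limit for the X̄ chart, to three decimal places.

37.777

X̄̄ = (49.8 + 51.6 + 43.3 + 48.7 + 43.4 + 52.8 + 58.3 + 46.9 + 47.0 + 49.4 + 43.6 + 45.5) / 12 = 580.3000 / 12 = 48.3583
R̄ = (25.4 + 21.6 + 26.1 + 21.2 + 13.2 + 24.7 + 28.6 + 20.7 + 20.4 + 19.3 + 23.1 + 18.6) / 12 = 262.9000 / 12 = 21.9083
LCL = X̄̄ − A₂·R̄ = 48.3583 − 0.483 × 21.9083 = 37.7766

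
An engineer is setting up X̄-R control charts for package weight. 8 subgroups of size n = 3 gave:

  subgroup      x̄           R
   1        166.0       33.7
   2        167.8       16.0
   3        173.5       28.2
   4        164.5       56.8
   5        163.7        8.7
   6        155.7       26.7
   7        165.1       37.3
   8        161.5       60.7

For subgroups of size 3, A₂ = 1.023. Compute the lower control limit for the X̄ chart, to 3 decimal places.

X̄̄ = (166.0 + 167.8 + 173.5 + 164.5 + 163.7 + 155.7 + 165.1 + 161.5) / 8 = 1317.8000 / 8 = 164.7250
R̄ = (33.7 + 16.0 + 28.2 + 56.8 + 8.7 + 26.7 + 37.3 + 60.7) / 8 = 268.1000 / 8 = 33.5125
LCL = X̄̄ − A₂·R̄ = 164.7250 − 1.023 × 33.5125 = 130.4417

130.442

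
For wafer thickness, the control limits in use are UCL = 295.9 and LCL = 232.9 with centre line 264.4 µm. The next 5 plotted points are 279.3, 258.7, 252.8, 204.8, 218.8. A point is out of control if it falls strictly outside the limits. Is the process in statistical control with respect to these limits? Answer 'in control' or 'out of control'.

out of control

Compare each point to [232.9, 295.9]: sample 4 = 204.8 < LCL; sample 5 = 218.8 < LCL.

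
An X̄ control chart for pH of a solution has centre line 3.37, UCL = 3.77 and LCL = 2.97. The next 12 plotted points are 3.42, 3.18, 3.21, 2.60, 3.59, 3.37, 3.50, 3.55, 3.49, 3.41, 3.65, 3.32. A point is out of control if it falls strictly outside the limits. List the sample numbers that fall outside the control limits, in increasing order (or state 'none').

4

Compare each point to [2.97, 3.77]: sample 4 = 2.60 < LCL.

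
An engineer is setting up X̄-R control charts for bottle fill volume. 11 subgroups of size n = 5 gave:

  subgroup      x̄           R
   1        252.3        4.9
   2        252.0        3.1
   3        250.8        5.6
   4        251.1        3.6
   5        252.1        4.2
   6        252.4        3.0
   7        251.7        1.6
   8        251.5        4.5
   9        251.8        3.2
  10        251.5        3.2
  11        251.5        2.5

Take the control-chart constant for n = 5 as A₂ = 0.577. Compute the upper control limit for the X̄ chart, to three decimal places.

253.767

X̄̄ = (252.3 + 252.0 + 250.8 + 251.1 + 252.1 + 252.4 + 251.7 + 251.5 + 251.8 + 251.5 + 251.5) / 11 = 2768.7000 / 11 = 251.7000
R̄ = (4.9 + 3.1 + 5.6 + 3.6 + 4.2 + 3.0 + 1.6 + 4.5 + 3.2 + 3.2 + 2.5) / 11 = 39.4000 / 11 = 3.5818
UCL = X̄̄ + A₂·R̄ = 251.7000 + 0.577 × 3.5818 = 253.7667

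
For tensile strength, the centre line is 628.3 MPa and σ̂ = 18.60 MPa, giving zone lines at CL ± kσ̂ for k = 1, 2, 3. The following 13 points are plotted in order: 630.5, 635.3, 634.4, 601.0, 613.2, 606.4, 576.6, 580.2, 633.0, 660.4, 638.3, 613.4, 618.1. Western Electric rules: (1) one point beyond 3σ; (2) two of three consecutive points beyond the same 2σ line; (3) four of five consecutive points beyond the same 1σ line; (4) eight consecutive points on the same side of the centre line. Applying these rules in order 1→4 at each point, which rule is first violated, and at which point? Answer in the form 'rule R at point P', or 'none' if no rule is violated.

Zone of each point (C = within 1σ̂, B = 1σ̂–2σ̂, A = 2σ̂–3σ̂, * = beyond 3σ̂; sign = side of CL): 1:+C, 2:+C, 3:+C, 4:-B, 5:-C, 6:-B, 7:-A, 8:-A, 9:+C, 10:+B, 11:+C, 12:-C, 13:-C
Rule 2 (two of three consecutive points beyond the same 2σ limit) is satisfied at point 8.

rule 2 at point 8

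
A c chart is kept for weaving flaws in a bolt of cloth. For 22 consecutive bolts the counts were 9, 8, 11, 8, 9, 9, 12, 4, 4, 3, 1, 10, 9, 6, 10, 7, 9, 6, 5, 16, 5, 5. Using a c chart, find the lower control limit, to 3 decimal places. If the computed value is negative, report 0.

c̄ = (9 + 8 + 11 + 8 + 9 + 9 + 12 + 4 + 4 + 3 + 1 + 10 + 9 + 6 + 10 + 7 + 9 + 6 + 5 + 16 + 5 + 5) / 22 = 166 / 22 = 7.5455
LCL = c̄ − 3√c̄ = 7.5455 − 3 × 2.7469 = -0.6952 → 0 (cannot be negative)

0.000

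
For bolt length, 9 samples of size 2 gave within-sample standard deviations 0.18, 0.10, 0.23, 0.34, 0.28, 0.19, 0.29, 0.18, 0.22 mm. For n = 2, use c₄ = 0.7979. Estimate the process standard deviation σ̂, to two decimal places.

s̄ = (0.18 + 0.10 + 0.23 + 0.34 + 0.28 + 0.19 + 0.29 + 0.18 + 0.22) / 9 = 0.2233
σ̂ = s̄ / c₄ = 0.2233 / 0.7979 = 0.2799

0.28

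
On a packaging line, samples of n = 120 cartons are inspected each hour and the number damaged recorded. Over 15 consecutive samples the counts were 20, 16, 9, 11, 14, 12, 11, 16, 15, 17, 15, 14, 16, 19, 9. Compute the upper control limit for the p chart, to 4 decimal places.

0.2075

p̄ = Σdᵢ / (k·n) = 214 / (15 × 120) = 0.11889
UCL = p̄ + 3·√(p̄(1−p̄)/n) = 0.11889 + 3 × √(0.11889×0.88111/120) = 0.11889 + 3 × 0.02955 = 0.20753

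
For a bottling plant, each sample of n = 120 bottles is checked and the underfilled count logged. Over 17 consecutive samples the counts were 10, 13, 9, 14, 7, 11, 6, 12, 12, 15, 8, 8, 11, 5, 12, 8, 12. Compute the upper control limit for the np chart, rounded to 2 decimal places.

p̄ = Σdᵢ / (k·n) = 173 / (17 × 120) = 0.08480
UCL = np̄ + 3·√(np̄(1−p̄)) = 10.1765 + 3 × √(10.1765×0.91520) = 10.1765 + 3 × 3.0518 = 19.3319

19.33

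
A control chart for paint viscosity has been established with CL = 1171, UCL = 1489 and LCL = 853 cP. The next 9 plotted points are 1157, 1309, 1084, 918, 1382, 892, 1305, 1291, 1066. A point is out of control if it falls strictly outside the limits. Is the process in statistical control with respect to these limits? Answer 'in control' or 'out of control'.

in control

All 9 points lie within [853, 1489].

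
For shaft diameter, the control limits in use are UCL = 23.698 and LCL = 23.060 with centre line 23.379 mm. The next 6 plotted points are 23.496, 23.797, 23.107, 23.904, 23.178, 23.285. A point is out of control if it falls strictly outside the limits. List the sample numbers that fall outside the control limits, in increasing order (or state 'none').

Compare each point to [23.060, 23.698]: sample 2 = 23.797 > UCL; sample 4 = 23.904 > UCL.

2, 4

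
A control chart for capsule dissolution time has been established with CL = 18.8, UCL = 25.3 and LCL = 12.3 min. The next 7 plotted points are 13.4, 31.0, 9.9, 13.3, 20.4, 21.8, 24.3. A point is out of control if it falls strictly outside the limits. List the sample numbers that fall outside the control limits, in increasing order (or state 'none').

2, 3

Compare each point to [12.3, 25.3]: sample 2 = 31.0 > UCL; sample 3 = 9.9 < LCL.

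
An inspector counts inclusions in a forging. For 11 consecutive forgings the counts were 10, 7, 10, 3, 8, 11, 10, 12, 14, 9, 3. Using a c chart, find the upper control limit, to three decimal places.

17.727

c̄ = (10 + 7 + 10 + 3 + 8 + 11 + 10 + 12 + 14 + 9 + 3) / 11 = 97 / 11 = 8.8182
UCL = c̄ + 3√c̄ = 8.8182 + 3 × √8.8182 = 8.8182 + 3 × 2.9695 = 17.7268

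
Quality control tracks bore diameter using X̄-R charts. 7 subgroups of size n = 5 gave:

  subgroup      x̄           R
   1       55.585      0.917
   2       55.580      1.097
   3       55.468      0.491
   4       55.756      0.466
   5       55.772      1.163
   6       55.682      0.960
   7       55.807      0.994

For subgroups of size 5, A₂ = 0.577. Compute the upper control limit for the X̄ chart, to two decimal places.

56.17

X̄̄ = (55.585 + 55.580 + 55.468 + 55.756 + 55.772 + 55.682 + 55.807) / 7 = 389.6500 / 7 = 55.6643
R̄ = (0.917 + 1.097 + 0.491 + 0.466 + 1.163 + 0.960 + 0.994) / 7 = 6.0880 / 7 = 0.8697
UCL = X̄̄ + A₂·R̄ = 55.6643 + 0.577 × 0.8697 = 56.1661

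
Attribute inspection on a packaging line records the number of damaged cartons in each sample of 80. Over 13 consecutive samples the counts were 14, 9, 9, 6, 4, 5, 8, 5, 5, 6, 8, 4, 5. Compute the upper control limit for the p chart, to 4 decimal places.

0.1780

p̄ = Σdᵢ / (k·n) = 88 / (13 × 80) = 0.08462
UCL = p̄ + 3·√(p̄(1−p̄)/n) = 0.08462 + 3 × √(0.08462×0.91538/80) = 0.08462 + 3 × 0.03112 = 0.17796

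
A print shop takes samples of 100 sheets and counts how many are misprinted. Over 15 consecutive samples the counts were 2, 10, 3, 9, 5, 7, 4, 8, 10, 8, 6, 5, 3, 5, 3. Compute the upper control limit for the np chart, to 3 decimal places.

12.917

p̄ = Σdᵢ / (k·n) = 88 / (15 × 100) = 0.05867
UCL = np̄ + 3·√(np̄(1−p̄)) = 5.8667 + 3 × √(5.8667×0.94133) = 5.8667 + 3 × 2.3500 = 12.9167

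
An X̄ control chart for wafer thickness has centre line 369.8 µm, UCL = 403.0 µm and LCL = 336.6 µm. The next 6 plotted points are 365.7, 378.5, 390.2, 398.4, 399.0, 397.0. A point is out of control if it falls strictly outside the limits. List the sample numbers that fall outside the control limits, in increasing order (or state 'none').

All 6 points lie within [336.6, 403.0].

none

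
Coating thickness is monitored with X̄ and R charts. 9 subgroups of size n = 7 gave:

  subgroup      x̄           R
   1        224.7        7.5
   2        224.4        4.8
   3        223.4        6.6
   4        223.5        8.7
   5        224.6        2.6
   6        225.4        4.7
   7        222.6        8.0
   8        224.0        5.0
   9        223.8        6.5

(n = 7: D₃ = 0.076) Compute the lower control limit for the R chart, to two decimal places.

R̄ = (7.5 + 4.8 + 6.6 + 8.7 + 2.6 + 4.7 + 8.0 + 5.0 + 6.5) / 9 = 54.4000 / 9 = 6.0444
LCL_R = D₃·R̄ = 0.076 × 6.0444 = 0.4594

0.46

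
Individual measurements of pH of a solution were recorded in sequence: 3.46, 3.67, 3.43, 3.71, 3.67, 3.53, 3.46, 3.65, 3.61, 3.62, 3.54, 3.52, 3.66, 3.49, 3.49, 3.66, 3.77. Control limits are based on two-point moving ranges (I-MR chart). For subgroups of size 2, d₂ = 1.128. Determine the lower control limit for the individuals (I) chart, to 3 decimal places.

3.267

X̄ = (3.46 + 3.67 + 3.43 + 3.71 + 3.67 + 3.53 + 3.46 + 3.65 + 3.61 + 3.62 + 3.54 + 3.52 + 3.66 + 3.49 + 3.49 + 3.66 + 3.77) / 17 = 3.5847
Moving ranges: 0.21, 0.24, 0.28, 0.04, 0.14, 0.07, 0.19, 0.04, 0.01, 0.08, 0.02, 0.14, 0.17, 0.00, 0.17, 0.11; M̄R̄ = 1.9100 / 16 = 0.1194
LCL = X̄ − 3·M̄R̄/d₂ = 3.5847 − 3 × 0.1194 / 1.128 = 3.2672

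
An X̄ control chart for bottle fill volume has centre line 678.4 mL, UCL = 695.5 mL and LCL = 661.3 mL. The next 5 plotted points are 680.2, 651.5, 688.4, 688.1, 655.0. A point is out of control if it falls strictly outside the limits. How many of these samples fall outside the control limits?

2

Compare each point to [661.3, 695.5]: sample 2 = 651.5 < LCL; sample 5 = 655.0 < LCL.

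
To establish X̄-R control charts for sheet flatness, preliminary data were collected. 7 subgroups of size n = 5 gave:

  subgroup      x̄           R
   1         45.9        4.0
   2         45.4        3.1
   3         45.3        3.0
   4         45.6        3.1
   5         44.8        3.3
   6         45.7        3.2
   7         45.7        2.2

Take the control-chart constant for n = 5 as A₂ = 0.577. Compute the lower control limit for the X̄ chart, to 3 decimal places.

43.681

X̄̄ = (45.9 + 45.4 + 45.3 + 45.6 + 44.8 + 45.7 + 45.7) / 7 = 318.4000 / 7 = 45.4857
R̄ = (4.0 + 3.1 + 3.0 + 3.1 + 3.3 + 3.2 + 2.2) / 7 = 21.9000 / 7 = 3.1286
LCL = X̄̄ − A₂·R̄ = 45.4857 − 0.577 × 3.1286 = 43.6805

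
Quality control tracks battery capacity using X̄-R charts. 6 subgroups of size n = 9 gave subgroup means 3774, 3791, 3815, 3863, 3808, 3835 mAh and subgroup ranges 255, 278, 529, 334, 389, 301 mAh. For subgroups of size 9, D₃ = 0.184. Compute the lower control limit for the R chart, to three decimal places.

63.971

R̄ = (255 + 278 + 529 + 334 + 389 + 301) / 6 = 2086.0000 / 6 = 347.6667
LCL_R = D₃·R̄ = 0.184 × 347.6667 = 63.9707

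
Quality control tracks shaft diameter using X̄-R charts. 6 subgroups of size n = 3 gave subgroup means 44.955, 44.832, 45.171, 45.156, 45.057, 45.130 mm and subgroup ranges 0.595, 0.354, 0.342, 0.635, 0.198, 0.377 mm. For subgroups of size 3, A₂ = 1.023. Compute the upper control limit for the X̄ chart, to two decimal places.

45.48

X̄̄ = (44.955 + 44.832 + 45.171 + 45.156 + 45.057 + 45.130) / 6 = 270.3010 / 6 = 45.0502
R̄ = (0.595 + 0.354 + 0.342 + 0.635 + 0.198 + 0.377) / 6 = 2.5010 / 6 = 0.4168
UCL = X̄̄ + A₂·R̄ = 45.0502 + 1.023 × 0.4168 = 45.4766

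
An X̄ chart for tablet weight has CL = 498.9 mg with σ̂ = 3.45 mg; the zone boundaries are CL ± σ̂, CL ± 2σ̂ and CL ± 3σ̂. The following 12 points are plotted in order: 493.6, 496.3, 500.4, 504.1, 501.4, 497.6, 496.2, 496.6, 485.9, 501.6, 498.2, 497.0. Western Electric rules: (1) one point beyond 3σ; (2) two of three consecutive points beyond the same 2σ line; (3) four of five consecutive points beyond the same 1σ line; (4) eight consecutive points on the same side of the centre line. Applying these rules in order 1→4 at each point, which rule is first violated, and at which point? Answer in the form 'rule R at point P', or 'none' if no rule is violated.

rule 1 at point 9

Zone of each point (C = within 1σ̂, B = 1σ̂–2σ̂, A = 2σ̂–3σ̂, * = beyond 3σ̂; sign = side of CL): 1:-B, 2:-C, 3:+C, 4:+B, 5:+C, 6:-C, 7:-C, 8:-C, 9:-*, 10:+C, 11:-C, 12:-C
Rule 1 (one point beyond the 3σ limits) is satisfied at point 9.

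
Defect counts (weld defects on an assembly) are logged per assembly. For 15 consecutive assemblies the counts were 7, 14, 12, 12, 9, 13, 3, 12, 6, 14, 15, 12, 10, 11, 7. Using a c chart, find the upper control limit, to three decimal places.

20.172

c̄ = (7 + 14 + 12 + 12 + 9 + 13 + 3 + 12 + 6 + 14 + 15 + 12 + 10 + 11 + 7) / 15 = 157 / 15 = 10.4667
UCL = c̄ + 3√c̄ = 10.4667 + 3 × √10.4667 = 10.4667 + 3 × 3.2352 = 20.1723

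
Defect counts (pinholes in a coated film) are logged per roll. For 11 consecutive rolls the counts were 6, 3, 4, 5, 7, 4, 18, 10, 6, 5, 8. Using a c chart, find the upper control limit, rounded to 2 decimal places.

14.79

c̄ = (6 + 3 + 4 + 5 + 7 + 4 + 18 + 10 + 6 + 5 + 8) / 11 = 76 / 11 = 6.9091
UCL = c̄ + 3√c̄ = 6.9091 + 3 × √6.9091 = 6.9091 + 3 × 2.6285 = 14.7946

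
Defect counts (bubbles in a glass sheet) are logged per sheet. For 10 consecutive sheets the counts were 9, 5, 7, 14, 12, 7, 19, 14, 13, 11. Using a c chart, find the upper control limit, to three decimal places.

21.095

c̄ = (9 + 5 + 7 + 14 + 12 + 7 + 19 + 14 + 13 + 11) / 10 = 111 / 10 = 11.1000
UCL = c̄ + 3√c̄ = 11.1000 + 3 × √11.1000 = 11.1000 + 3 × 3.3317 = 21.0950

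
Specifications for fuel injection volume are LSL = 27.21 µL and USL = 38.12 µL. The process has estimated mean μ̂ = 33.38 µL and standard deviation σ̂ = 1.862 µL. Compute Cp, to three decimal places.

0.977

Cp = (USL − LSL) / (6σ̂) = (38.12 − 27.21) / (6 × 1.862) = 10.9100 / 11.1720 = 0.9765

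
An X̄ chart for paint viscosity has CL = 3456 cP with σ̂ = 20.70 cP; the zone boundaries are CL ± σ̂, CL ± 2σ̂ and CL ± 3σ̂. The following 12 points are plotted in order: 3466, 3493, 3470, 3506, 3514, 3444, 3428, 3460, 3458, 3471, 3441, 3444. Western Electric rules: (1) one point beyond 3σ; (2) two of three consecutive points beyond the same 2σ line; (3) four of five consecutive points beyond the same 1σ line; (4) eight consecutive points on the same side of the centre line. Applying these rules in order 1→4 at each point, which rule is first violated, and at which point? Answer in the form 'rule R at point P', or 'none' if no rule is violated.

Zone of each point (C = within 1σ̂, B = 1σ̂–2σ̂, A = 2σ̂–3σ̂, * = beyond 3σ̂; sign = side of CL): 1:+C, 2:+B, 3:+C, 4:+A, 5:+A, 6:-C, 7:-B, 8:+C, 9:+C, 10:+C, 11:-C, 12:-C
Rule 2 (two of three consecutive points beyond the same 2σ limit) is satisfied at point 5.

rule 2 at point 5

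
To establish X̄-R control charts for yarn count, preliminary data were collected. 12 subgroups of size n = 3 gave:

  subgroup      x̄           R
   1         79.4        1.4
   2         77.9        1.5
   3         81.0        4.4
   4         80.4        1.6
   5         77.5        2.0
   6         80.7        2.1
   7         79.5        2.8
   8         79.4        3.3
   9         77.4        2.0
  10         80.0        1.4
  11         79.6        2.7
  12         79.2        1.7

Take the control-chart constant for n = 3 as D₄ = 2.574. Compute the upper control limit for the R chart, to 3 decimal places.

5.770

R̄ = (1.4 + 1.5 + 4.4 + 1.6 + 2.0 + 2.1 + 2.8 + 3.3 + 2.0 + 1.4 + 2.7 + 1.7) / 12 = 26.9000 / 12 = 2.2417
UCL_R = D₄·R̄ = 2.574 × 2.2417 = 5.7700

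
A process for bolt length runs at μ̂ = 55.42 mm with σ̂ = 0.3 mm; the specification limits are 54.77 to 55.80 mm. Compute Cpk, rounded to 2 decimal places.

Cpu = (USL − μ̂) / (3σ̂) = (55.80 − 55.42) / (3 × 0.3) = 0.4222; Cpl = (μ̂ − LSL) / (3σ̂) = (55.42 − 54.77) / (3 × 0.3) = 0.7222; Cpk = min(Cpu, Cpl) = 0.4222

0.42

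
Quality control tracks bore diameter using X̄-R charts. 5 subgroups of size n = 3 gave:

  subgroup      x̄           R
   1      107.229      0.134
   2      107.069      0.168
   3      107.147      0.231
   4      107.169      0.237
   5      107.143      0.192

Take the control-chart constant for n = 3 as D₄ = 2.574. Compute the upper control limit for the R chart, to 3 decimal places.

0.495

R̄ = (0.134 + 0.168 + 0.231 + 0.237 + 0.192) / 5 = 0.9620 / 5 = 0.1924
UCL_R = D₄·R̄ = 2.574 × 0.1924 = 0.4952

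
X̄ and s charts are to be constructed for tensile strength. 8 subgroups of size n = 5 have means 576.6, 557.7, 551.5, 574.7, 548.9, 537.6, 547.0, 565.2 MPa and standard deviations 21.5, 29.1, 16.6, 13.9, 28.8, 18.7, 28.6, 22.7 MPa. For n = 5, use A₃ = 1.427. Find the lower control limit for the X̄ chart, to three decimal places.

X̄̄ = (576.6 + 557.7 + 551.5 + 574.7 + 548.9 + 537.6 + 547.0 + 565.2) / 8 = 557.4000
s̄ = (21.5 + 29.1 + 16.6 + 13.9 + 28.8 + 18.7 + 28.6 + 22.7) / 8 = 22.4875
LCL = X̄̄ − A₃·s̄ = 557.4000 − 1.427 × 22.4875 = 525.3103

525.310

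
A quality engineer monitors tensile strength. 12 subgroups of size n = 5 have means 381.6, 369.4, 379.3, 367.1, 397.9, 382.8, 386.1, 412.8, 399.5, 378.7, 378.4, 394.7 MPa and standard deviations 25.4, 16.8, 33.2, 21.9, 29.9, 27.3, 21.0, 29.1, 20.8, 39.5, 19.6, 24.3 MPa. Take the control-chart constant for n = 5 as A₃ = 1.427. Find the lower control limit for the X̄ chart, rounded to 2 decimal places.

348.97

X̄̄ = (381.6 + 369.4 + 379.3 + 367.1 + 397.9 + 382.8 + 386.1 + 412.8 + 399.5 + 378.7 + 378.4 + 394.7) / 12 = 385.6917
s̄ = (25.4 + 16.8 + 33.2 + 21.9 + 29.9 + 27.3 + 21.0 + 29.1 + 20.8 + 39.5 + 19.6 + 24.3) / 12 = 25.7333
LCL = X̄̄ − A₃·s̄ = 385.6917 − 1.427 × 25.7333 = 348.9702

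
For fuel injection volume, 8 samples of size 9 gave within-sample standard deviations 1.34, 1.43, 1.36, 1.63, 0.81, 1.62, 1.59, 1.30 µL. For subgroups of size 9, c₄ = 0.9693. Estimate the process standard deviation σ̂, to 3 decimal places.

1.429

s̄ = (1.34 + 1.43 + 1.36 + 1.63 + 0.81 + 1.62 + 1.59 + 1.30) / 8 = 1.3850
σ̂ = s̄ / c₄ = 1.3850 / 0.9693 = 1.4289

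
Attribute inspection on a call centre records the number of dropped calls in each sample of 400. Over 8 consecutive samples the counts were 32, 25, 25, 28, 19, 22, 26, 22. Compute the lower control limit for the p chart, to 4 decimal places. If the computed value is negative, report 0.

p̄ = Σdᵢ / (k·n) = 199 / (8 × 400) = 0.06219
LCL = p̄ − 3·√(p̄(1−p̄)/n) = 0.06219 − 3 × 0.01207 = 0.02596

0.0260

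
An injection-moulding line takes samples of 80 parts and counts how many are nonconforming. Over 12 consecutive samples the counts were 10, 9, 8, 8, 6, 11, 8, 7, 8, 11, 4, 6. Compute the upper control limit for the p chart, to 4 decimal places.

p̄ = Σdᵢ / (k·n) = 96 / (12 × 80) = 0.10000
UCL = p̄ + 3·√(p̄(1−p̄)/n) = 0.10000 + 3 × √(0.10000×0.90000/80) = 0.10000 + 3 × 0.03354 = 0.20062

0.2006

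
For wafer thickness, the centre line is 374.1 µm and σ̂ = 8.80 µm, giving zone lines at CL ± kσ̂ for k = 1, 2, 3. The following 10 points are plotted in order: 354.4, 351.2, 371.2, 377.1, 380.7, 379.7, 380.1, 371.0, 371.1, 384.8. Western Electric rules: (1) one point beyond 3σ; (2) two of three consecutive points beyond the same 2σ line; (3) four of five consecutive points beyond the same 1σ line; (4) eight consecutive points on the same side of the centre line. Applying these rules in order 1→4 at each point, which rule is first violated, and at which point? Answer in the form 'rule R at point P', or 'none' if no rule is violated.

Zone of each point (C = within 1σ̂, B = 1σ̂–2σ̂, A = 2σ̂–3σ̂, * = beyond 3σ̂; sign = side of CL): 1:-A, 2:-A, 3:-C, 4:+C, 5:+C, 6:+C, 7:+C, 8:-C, 9:-C, 10:+B
Rule 2 (two of three consecutive points beyond the same 2σ limit) is satisfied at point 2.

rule 2 at point 2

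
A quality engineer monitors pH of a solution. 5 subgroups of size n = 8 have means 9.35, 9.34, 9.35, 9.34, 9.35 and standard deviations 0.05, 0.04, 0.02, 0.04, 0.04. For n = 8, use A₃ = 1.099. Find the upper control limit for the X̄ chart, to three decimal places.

X̄̄ = (9.35 + 9.34 + 9.35 + 9.34 + 9.35) / 5 = 9.3460
s̄ = (0.05 + 0.04 + 0.02 + 0.04 + 0.04) / 5 = 0.0380
UCL = X̄̄ + A₃·s̄ = 9.3460 + 1.099 × 0.0380 = 9.3878

9.388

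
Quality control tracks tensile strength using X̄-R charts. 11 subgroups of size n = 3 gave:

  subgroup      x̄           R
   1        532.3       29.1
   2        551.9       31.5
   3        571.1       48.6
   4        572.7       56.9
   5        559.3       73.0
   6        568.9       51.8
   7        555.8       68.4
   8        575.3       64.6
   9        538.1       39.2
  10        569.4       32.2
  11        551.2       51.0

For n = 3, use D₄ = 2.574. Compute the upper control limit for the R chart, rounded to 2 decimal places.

R̄ = (29.1 + 31.5 + 48.6 + 56.9 + 73.0 + 51.8 + 68.4 + 64.6 + 39.2 + 32.2 + 51.0) / 11 = 546.3000 / 11 = 49.6636
UCL_R = D₄·R̄ = 2.574 × 49.6636 = 127.8342

127.83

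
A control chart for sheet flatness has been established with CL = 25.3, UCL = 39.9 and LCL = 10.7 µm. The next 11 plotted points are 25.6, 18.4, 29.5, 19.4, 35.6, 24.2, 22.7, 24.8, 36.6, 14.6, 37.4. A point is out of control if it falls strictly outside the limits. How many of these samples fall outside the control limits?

All 11 points lie within [10.7, 39.9].

0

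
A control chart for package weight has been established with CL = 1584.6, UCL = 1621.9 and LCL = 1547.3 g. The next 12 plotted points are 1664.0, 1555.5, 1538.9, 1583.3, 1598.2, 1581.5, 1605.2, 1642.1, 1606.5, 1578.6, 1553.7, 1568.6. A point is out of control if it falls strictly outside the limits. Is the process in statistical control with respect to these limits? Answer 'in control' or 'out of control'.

Compare each point to [1547.3, 1621.9]: sample 1 = 1664.0 > UCL; sample 3 = 1538.9 < LCL; sample 8 = 1642.1 > UCL.

out of control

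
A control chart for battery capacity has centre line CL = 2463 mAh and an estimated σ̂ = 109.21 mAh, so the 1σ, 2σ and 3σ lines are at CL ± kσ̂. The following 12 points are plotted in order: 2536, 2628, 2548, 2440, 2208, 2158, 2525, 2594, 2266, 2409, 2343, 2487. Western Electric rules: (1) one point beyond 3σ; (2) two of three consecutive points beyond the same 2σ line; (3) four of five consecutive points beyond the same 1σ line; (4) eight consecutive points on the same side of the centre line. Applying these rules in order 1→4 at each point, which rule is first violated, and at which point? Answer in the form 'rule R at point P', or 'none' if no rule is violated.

rule 2 at point 6

Zone of each point (C = within 1σ̂, B = 1σ̂–2σ̂, A = 2σ̂–3σ̂, * = beyond 3σ̂; sign = side of CL): 1:+C, 2:+B, 3:+C, 4:-C, 5:-A, 6:-A, 7:+C, 8:+B, 9:-B, 10:-C, 11:-B, 12:+C
Rule 2 (two of three consecutive points beyond the same 2σ limit) is satisfied at point 6.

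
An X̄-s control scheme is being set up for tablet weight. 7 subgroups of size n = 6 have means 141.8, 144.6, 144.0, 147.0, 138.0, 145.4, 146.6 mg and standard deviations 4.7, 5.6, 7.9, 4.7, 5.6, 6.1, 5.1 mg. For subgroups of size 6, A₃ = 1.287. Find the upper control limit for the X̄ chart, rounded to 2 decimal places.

X̄̄ = (141.8 + 144.6 + 144.0 + 147.0 + 138.0 + 145.4 + 146.6) / 7 = 143.9143
s̄ = (4.7 + 5.6 + 7.9 + 4.7 + 5.6 + 6.1 + 5.1) / 7 = 5.6714
UCL = X̄̄ + A₃·s̄ = 143.9143 + 1.287 × 5.6714 = 151.2134

151.21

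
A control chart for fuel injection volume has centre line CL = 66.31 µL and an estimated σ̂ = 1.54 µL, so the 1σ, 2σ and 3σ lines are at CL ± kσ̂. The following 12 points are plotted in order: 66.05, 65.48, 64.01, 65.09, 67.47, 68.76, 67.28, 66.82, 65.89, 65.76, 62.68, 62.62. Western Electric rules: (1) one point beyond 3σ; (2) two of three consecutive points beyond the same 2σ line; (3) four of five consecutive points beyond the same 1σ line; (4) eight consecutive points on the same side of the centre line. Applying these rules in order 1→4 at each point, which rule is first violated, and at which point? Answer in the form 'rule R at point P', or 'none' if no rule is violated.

Zone of each point (C = within 1σ̂, B = 1σ̂–2σ̂, A = 2σ̂–3σ̂, * = beyond 3σ̂; sign = side of CL): 1:-C, 2:-C, 3:-B, 4:-C, 5:+C, 6:+B, 7:+C, 8:+C, 9:-C, 10:-C, 11:-A, 12:-A
Rule 2 (two of three consecutive points beyond the same 2σ limit) is satisfied at point 12.

rule 2 at point 12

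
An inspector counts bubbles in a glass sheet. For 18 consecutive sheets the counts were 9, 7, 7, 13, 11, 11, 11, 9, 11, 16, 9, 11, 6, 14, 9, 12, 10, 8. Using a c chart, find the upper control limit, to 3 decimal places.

c̄ = (9 + 7 + 7 + 13 + 11 + 11 + 11 + 9 + 11 + 16 + 9 + 11 + 6 + 14 + 9 + 12 + 10 + 8) / 18 = 184 / 18 = 10.2222
UCL = c̄ + 3√c̄ = 10.2222 + 3 × √10.2222 = 10.2222 + 3 × 3.1972 = 19.8139

19.814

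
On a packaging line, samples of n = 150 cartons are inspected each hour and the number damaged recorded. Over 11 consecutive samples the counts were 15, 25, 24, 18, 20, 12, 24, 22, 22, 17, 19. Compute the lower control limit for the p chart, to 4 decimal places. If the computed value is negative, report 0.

0.0492

p̄ = Σdᵢ / (k·n) = 218 / (11 × 150) = 0.13212
LCL = p̄ − 3·√(p̄(1−p̄)/n) = 0.13212 − 3 × 0.02765 = 0.04918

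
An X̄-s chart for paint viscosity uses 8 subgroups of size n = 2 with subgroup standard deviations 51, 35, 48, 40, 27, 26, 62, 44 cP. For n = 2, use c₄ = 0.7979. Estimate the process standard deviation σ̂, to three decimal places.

52.168

s̄ = (51 + 35 + 48 + 40 + 27 + 26 + 62 + 44) / 8 = 41.6250
σ̂ = s̄ / c₄ = 41.6250 / 0.7979 = 52.1682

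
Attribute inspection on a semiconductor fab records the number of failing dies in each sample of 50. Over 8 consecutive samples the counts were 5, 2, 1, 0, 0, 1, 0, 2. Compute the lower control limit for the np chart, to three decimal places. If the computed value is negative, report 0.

p̄ = Σdᵢ / (k·n) = 11 / (8 × 50) = 0.02750
LCL = np̄ − 3·√(np̄(1−p̄)) = 1.3750 − 3 × 1.1564 = -2.0941 → 0 (negative, so LCL = 0)

0.000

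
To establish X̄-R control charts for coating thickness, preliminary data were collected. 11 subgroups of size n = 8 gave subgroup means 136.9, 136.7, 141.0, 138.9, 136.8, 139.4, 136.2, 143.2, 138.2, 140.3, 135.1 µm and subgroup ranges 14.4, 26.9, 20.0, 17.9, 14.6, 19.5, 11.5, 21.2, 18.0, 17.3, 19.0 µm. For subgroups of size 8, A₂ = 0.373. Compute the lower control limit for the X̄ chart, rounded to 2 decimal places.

X̄̄ = (136.9 + 136.7 + 141.0 + 138.9 + 136.8 + 139.4 + 136.2 + 143.2 + 138.2 + 140.3 + 135.1) / 11 = 1522.7000 / 11 = 138.4273
R̄ = (14.4 + 26.9 + 20.0 + 17.9 + 14.6 + 19.5 + 11.5 + 21.2 + 18.0 + 17.3 + 19.0) / 11 = 200.3000 / 11 = 18.2091
LCL = X̄̄ − A₂·R̄ = 138.4273 − 0.373 × 18.2091 = 131.6353

131.64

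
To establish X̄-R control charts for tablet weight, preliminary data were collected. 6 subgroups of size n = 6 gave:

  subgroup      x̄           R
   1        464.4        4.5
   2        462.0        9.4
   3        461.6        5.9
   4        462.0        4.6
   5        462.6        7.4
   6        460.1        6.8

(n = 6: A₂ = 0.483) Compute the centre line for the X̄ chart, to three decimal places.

X̄̄ = (464.4 + 462.0 + 461.6 + 462.0 + 462.6 + 460.1) / 6 = 2772.7000 / 6 = 462.1167
CL = X̄̄ = 462.1167

462.117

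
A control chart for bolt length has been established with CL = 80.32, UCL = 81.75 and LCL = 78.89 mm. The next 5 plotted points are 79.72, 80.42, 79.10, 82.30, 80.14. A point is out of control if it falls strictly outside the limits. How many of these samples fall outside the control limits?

1

Compare each point to [78.89, 81.75]: sample 4 = 82.30 > UCL.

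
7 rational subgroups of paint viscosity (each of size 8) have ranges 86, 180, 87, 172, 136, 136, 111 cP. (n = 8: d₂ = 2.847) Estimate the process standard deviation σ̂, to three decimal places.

45.562

R̄ = (86 + 180 + 87 + 172 + 136 + 136 + 111) / 7 = 129.7143
σ̂ = R̄ / d₂ = 129.7143 / 2.847 = 45.5617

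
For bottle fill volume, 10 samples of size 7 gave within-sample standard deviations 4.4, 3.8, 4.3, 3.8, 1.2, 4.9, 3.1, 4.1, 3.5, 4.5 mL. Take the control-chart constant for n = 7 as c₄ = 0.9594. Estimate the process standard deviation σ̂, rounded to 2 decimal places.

s̄ = (4.4 + 3.8 + 4.3 + 3.8 + 1.2 + 4.9 + 3.1 + 4.1 + 3.5 + 4.5) / 10 = 3.7600
σ̂ = s̄ / c₄ = 3.7600 / 0.9594 = 3.9191

3.92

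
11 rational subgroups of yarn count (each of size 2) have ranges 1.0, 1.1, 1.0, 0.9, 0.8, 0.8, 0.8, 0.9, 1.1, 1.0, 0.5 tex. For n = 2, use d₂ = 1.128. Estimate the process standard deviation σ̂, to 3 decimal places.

0.798

R̄ = (1.0 + 1.1 + 1.0 + 0.9 + 0.8 + 0.8 + 0.8 + 0.9 + 1.1 + 1.0 + 0.5) / 11 = 0.9000
σ̂ = R̄ / d₂ = 0.9000 / 1.128 = 0.7979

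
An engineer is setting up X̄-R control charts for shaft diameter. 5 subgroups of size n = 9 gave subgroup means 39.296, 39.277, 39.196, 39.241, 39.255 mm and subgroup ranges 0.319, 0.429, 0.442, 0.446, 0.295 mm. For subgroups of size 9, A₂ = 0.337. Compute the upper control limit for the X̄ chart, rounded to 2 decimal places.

39.38

X̄̄ = (39.296 + 39.277 + 39.196 + 39.241 + 39.255) / 5 = 196.2650 / 5 = 39.2530
R̄ = (0.319 + 0.429 + 0.442 + 0.446 + 0.295) / 5 = 1.9310 / 5 = 0.3862
UCL = X̄̄ + A₂·R̄ = 39.2530 + 0.337 × 0.3862 = 39.3831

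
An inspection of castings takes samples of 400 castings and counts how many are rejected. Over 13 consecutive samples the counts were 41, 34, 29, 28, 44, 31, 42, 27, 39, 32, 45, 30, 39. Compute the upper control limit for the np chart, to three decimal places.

p̄ = Σdᵢ / (k·n) = 461 / (13 × 400) = 0.08865
UCL = np̄ + 3·√(np̄(1−p̄)) = 35.4615 + 3 × √(35.4615×0.91135) = 35.4615 + 3 × 5.6849 = 52.5161

52.516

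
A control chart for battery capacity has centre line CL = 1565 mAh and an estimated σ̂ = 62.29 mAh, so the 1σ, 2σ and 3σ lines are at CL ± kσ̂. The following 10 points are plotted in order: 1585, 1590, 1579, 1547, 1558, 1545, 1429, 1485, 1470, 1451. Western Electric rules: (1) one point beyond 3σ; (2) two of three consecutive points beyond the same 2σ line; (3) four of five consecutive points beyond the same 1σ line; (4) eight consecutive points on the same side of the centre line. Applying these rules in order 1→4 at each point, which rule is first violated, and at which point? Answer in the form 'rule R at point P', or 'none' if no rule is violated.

Zone of each point (C = within 1σ̂, B = 1σ̂–2σ̂, A = 2σ̂–3σ̂, * = beyond 3σ̂; sign = side of CL): 1:+C, 2:+C, 3:+C, 4:-C, 5:-C, 6:-C, 7:-A, 8:-B, 9:-B, 10:-B
Rule 3 (four of five consecutive points beyond the same 1σ limit) is satisfied at point 10.

rule 3 at point 10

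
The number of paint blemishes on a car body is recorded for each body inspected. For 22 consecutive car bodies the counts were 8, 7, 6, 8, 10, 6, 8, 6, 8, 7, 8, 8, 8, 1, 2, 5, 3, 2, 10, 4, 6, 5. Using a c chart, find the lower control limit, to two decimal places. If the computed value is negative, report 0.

c̄ = (8 + 7 + 6 + 8 + 10 + 6 + 8 + 6 + 8 + 7 + 8 + 8 + 8 + 1 + 2 + 5 + 3 + 2 + 10 + 4 + 6 + 5) / 22 = 136 / 22 = 6.1818
LCL = c̄ − 3√c̄ = 6.1818 − 3 × 2.4863 = -1.2772 → 0 (cannot be negative)

0.00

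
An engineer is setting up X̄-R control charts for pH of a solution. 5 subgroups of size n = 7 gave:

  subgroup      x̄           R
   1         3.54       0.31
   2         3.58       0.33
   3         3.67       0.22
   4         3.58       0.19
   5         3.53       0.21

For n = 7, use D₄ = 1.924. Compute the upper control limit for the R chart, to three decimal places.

0.485

R̄ = (0.31 + 0.33 + 0.22 + 0.19 + 0.21) / 5 = 1.2600 / 5 = 0.2520
UCL_R = D₄·R̄ = 1.924 × 0.2520 = 0.4848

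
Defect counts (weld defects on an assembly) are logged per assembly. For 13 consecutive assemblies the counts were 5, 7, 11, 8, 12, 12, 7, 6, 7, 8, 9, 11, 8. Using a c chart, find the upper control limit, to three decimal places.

c̄ = (5 + 7 + 11 + 8 + 12 + 12 + 7 + 6 + 7 + 8 + 9 + 11 + 8) / 13 = 111 / 13 = 8.5385
UCL = c̄ + 3√c̄ = 8.5385 + 3 × √8.5385 = 8.5385 + 3 × 2.9221 = 17.3047

17.305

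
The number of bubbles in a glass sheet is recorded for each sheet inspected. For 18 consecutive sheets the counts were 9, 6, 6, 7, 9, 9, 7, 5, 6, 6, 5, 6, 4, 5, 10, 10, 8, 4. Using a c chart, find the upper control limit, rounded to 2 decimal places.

14.59

c̄ = (9 + 6 + 6 + 7 + 9 + 9 + 7 + 5 + 6 + 6 + 5 + 6 + 4 + 5 + 10 + 10 + 8 + 4) / 18 = 122 / 18 = 6.7778
UCL = c̄ + 3√c̄ = 6.7778 + 3 × √6.7778 = 6.7778 + 3 × 2.6034 = 14.5880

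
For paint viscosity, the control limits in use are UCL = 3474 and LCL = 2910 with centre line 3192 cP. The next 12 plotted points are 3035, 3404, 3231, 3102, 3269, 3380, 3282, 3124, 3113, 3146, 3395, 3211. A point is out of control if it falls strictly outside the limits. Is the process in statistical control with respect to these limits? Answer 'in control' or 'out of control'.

in control

All 12 points lie within [2910, 3474].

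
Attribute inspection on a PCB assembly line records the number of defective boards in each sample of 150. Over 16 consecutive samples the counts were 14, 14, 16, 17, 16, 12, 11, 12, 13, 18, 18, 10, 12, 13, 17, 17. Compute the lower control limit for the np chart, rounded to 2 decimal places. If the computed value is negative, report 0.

p̄ = Σdᵢ / (k·n) = 230 / (16 × 150) = 0.09583
LCL = np̄ − 3·√(np̄(1−p̄)) = 14.3750 − 3 × 3.6052 = 3.5594

3.56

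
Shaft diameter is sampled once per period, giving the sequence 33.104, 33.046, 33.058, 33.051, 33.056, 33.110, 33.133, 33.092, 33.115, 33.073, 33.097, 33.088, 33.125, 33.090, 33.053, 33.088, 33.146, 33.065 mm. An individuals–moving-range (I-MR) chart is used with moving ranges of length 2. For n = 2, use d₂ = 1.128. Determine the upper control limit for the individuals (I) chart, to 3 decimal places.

X̄ = (33.104 + 33.046 + 33.058 + 33.051 + 33.056 + 33.110 + 33.133 + 33.092 + 33.115 + 33.073 + 33.097 + 33.088 + 33.125 + 33.090 + 33.053 + 33.088 + 33.146 + 33.065) / 18 = 33.0883
Moving ranges: 0.058, 0.012, 0.007, 0.005, 0.054, 0.023, 0.041, 0.023, 0.042, 0.024, 0.009, 0.037, 0.035, 0.037, 0.035, 0.058, 0.081; M̄R̄ = 0.5810 / 17 = 0.0342
UCL = X̄ + 3·M̄R̄/d₂ = 33.0883 + 3 × 0.0342 / 1.128 = 33.1792

33.179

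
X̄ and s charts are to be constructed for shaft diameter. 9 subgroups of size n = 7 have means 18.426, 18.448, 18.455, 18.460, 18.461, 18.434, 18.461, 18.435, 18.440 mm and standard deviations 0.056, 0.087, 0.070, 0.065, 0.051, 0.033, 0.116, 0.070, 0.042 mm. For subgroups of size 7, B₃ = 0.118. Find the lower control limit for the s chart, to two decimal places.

s̄ = (0.056 + 0.087 + 0.070 + 0.065 + 0.051 + 0.033 + 0.116 + 0.070 + 0.042) / 9 = 0.0656
LCL_s = B₃·s̄ = 0.118 × 0.0656 = 0.0077

0.01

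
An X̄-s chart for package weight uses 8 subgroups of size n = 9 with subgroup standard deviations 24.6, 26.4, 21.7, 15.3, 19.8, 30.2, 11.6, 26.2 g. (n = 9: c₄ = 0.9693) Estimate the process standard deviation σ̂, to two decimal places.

22.67

s̄ = (24.6 + 26.4 + 21.7 + 15.3 + 19.8 + 30.2 + 11.6 + 26.2) / 8 = 21.9750
σ̂ = s̄ / c₄ = 21.9750 / 0.9693 = 22.6710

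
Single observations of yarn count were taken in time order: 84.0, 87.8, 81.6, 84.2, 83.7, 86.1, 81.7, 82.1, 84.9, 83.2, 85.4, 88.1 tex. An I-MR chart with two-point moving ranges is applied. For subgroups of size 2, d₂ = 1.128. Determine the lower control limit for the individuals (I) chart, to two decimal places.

X̄ = (84.0 + 87.8 + 81.6 + 84.2 + 83.7 + 86.1 + 81.7 + 82.1 + 84.9 + 83.2 + 85.4 + 88.1) / 12 = 84.4000
Moving ranges: 3.8, 6.2, 2.6, 0.5, 2.4, 4.4, 0.4, 2.8, 1.7, 2.2, 2.7; M̄R̄ = 29.7000 / 11 = 2.7000
LCL = X̄ − 3·M̄R̄/d₂ = 84.4000 − 3 × 2.7000 / 1.128 = 77.2191

77.22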